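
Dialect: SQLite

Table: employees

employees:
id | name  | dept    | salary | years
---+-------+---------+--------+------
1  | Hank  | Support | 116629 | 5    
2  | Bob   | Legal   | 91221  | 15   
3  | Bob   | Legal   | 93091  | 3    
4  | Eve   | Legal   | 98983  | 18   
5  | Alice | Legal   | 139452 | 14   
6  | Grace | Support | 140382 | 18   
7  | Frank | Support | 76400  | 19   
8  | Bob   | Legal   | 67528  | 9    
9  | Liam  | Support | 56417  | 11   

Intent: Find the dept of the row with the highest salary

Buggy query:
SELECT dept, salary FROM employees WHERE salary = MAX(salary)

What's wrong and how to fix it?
Bug: WHERE is evaluated per row; an aggregate over the whole table isn't defined there

Fix: Wrap MAX in a scalar subquery so WHERE compares against a single value

Corrected query:
SELECT dept, salary FROM employees WHERE salary = (SELECT MAX(salary) FROM employees)

Result:
dept    | salary
--------+-------
Support | 140382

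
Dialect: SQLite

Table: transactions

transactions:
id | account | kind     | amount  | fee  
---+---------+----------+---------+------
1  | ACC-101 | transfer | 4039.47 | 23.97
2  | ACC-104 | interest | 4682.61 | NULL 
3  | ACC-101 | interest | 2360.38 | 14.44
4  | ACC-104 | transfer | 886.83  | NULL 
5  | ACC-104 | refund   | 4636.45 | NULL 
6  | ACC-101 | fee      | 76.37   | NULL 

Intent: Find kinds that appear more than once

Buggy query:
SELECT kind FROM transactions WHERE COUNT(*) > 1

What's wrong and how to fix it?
Bug: WHERE can't reference COUNT(*); aggregates are computed after WHERE

Fix: GROUP BY kind, then filter groups with HAVING COUNT(*) > 1

Corrected query:
SELECT kind FROM transactions GROUP BY kind HAVING COUNT(*) > 1

Result:
kind    
--------
interest
transfer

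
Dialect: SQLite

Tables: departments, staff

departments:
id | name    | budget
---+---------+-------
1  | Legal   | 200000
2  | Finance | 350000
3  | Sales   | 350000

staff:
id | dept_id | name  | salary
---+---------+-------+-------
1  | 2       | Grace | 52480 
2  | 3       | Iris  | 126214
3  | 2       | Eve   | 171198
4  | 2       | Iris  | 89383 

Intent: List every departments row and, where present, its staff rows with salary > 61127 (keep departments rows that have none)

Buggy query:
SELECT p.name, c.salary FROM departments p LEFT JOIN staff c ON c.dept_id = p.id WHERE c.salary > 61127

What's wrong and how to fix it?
Bug: Filtering c.salary in WHERE discards the NULL rows produced by LEFT JOIN, turning it into an inner join

Fix: Put 'c.salary > 61127' in the JOIN's ON clause instead of WHERE

Corrected query:
SELECT p.name, c.salary FROM departments p LEFT JOIN staff c ON c.dept_id = p.id AND c.salary > 61127

Result:
name    | salary
--------+-------
Legal   | NULL  
Finance | 89383 
Finance | 171198
Sales   | 126214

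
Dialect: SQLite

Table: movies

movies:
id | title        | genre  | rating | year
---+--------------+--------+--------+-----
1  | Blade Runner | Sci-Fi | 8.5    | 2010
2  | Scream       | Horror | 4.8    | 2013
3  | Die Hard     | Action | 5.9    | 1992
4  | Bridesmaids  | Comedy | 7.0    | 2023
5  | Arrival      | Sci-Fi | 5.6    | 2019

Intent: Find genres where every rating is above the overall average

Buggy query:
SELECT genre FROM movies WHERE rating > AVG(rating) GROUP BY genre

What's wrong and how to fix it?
Bug: AVG() is an aggregate; it can't sit directly in WHERE

Fix: Compute the overall average in a scalar subquery and compare each group's MIN against it in HAVING

Corrected query:
SELECT genre FROM movies GROUP BY genre HAVING MIN(rating) > (SELECT AVG(rating) FROM movies)

Result:
genre 
------
Comedy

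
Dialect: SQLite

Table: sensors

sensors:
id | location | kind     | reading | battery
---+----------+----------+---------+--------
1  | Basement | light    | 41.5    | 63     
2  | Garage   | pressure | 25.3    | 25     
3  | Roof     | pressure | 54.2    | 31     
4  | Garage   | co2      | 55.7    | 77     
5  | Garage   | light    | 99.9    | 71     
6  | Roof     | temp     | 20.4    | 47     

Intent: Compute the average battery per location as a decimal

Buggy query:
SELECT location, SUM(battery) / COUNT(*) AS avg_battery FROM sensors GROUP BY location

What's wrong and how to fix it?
Bug: Both operands are integers, so '/' performs integer division and truncates

Fix: Cast one side to REAL so the division keeps the fractional part

Corrected query:
SELECT location, SUM(battery) * 1.0 / COUNT(*) AS avg_battery FROM sensors GROUP BY location

Result:
location | avg_battery
---------+------------
Basement | 63         
Garage   | 57.666667  
Roof     | 39         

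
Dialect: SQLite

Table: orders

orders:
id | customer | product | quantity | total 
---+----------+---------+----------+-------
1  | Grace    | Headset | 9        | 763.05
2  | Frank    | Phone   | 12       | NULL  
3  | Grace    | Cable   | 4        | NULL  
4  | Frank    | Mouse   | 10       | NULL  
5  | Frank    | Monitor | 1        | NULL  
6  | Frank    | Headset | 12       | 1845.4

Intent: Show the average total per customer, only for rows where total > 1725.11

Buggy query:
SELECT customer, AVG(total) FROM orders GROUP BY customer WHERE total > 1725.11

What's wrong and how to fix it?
Bug: Row-level WHERE must come before GROUP BY in the clause order

Fix: Place WHERE between FROM and GROUP BY

Corrected query:
SELECT customer, AVG(total) FROM orders WHERE total > 1725.11 GROUP BY customer

Result:
customer | AVG(total)
---------+-----------
Frank    | 1845.4    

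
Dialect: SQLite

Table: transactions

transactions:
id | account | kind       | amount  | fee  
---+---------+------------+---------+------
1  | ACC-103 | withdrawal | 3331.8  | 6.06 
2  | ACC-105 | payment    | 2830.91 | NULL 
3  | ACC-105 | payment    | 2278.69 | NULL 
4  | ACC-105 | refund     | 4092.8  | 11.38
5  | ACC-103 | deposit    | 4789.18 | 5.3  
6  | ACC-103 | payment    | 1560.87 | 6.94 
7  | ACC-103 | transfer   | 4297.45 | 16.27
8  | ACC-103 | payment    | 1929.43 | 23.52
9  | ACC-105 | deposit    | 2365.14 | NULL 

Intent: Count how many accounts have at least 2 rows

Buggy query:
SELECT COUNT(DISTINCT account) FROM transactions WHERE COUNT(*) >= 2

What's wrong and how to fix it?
Bug: WHERE filters individual rows, not groups, so a group-level COUNT is invalid there

Fix: Use a subquery that GROUPs and filters with HAVING, then count its rows

Corrected query:
SELECT COUNT(*) FROM (SELECT account FROM transactions GROUP BY account HAVING COUNT(*) >= 2)

Result:
COUNT(*)
--------
2       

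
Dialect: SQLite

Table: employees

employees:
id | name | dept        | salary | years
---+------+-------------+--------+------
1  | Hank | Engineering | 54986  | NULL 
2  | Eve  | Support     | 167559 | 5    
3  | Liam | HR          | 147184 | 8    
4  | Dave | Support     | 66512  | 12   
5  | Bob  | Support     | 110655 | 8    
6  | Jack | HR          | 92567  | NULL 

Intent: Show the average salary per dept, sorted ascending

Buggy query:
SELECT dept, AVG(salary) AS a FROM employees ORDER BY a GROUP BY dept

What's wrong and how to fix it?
Bug: GROUP BY must precede ORDER BY

Fix: Move ORDER BY to the end, after GROUP BY

Corrected query:
SELECT dept, AVG(salary) AS a FROM employees GROUP BY dept ORDER BY a

Result:
dept        | a            
------------+--------------
Engineering | 54986        
Support     | 114908.666667
HR          | 119875.5     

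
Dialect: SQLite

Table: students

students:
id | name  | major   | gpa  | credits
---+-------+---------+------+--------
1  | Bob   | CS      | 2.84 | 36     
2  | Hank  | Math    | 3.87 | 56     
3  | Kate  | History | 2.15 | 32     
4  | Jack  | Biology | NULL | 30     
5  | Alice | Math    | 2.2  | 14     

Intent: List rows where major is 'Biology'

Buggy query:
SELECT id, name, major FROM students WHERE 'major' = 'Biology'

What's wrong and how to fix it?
Bug: 'major' in single quotes is a string literal, not the column; the comparison is literal-vs-literal and never true

Fix: Remove the quotes around the column name (or use double quotes for an identifier)

Corrected query:
SELECT id, name, major FROM students WHERE major = 'Biology'

Result:
id | name | major  
---+------+--------
4  | Jack | Biology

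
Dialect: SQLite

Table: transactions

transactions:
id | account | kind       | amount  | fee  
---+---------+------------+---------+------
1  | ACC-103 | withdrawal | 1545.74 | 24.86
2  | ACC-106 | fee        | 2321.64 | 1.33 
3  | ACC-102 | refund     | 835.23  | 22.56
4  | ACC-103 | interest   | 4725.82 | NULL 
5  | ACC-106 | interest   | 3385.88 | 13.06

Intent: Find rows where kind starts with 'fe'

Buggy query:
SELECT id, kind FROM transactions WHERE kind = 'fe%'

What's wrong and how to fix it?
Bug: Wildcards only work with LIKE; '=' treats '%' as a literal character

Fix: Replace '=' with LIKE so 'fe%' is treated as a pattern

Corrected query:
SELECT id, kind FROM transactions WHERE kind LIKE 'fe%'

Result:
id | kind
---+-----
2  | fee 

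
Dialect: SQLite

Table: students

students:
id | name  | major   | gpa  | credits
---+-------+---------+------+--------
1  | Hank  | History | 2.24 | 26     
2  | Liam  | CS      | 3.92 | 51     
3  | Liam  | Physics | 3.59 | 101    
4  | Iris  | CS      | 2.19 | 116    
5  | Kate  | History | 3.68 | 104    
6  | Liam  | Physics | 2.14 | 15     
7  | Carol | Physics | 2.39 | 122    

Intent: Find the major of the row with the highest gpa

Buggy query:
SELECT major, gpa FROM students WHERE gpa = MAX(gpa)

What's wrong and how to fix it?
Bug: MAX(gpa) is an aggregate and cannot be used directly in WHERE

Fix: Use a subquery: WHERE gpa = (SELECT MAX(gpa) FROM students)

Corrected query:
SELECT major, gpa FROM students WHERE gpa = (SELECT MAX(gpa) FROM students)

Result:
major | gpa 
------+-----
CS    | 3.92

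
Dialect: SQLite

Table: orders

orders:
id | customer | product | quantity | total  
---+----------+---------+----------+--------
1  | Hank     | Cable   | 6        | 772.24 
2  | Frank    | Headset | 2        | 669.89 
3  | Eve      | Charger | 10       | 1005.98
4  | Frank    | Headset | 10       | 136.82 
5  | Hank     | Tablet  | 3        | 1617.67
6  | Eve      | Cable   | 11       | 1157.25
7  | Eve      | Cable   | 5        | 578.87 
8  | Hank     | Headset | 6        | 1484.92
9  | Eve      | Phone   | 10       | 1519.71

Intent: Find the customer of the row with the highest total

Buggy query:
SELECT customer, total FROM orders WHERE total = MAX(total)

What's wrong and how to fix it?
Bug: WHERE is evaluated per row; an aggregate over the whole table isn't defined there

Fix: Use a subquery: WHERE total = (SELECT MAX(total) FROM orders)

Corrected query:
SELECT customer, total FROM orders WHERE total = (SELECT MAX(total) FROM orders)

Result:
customer | total  
---------+--------
Hank     | 1617.67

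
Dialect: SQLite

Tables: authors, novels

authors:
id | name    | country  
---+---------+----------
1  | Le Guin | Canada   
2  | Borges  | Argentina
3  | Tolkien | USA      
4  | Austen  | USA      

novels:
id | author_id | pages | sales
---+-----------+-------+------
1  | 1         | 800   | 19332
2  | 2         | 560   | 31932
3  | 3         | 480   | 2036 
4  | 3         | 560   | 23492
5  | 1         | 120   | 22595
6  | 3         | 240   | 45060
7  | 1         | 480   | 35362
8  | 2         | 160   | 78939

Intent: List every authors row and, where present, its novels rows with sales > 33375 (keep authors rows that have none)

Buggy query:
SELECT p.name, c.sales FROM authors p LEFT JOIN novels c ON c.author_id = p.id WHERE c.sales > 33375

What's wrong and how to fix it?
Bug: Filtering c.sales in WHERE discards the NULL rows produced by LEFT JOIN, turning it into an inner join

Fix: Put 'c.sales > 33375' in the JOIN's ON clause instead of WHERE

Corrected query:
SELECT p.name, c.sales FROM authors p LEFT JOIN novels c ON c.author_id = p.id AND c.sales > 33375

Result:
name    | sales
--------+------
Le Guin | 35362
Borges  | 78939
Tolkien | 45060
Austen  | NULL 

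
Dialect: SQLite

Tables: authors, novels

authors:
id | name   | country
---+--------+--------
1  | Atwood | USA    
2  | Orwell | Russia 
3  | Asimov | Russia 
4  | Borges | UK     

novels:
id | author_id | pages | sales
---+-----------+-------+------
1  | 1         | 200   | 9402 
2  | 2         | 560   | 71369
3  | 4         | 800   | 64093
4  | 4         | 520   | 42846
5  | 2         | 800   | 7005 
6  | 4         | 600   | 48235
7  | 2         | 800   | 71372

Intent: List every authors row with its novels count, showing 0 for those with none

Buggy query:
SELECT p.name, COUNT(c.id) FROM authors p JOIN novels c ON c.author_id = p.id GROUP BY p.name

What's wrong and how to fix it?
Bug: An inner join excludes parents with zero children

Fix: Switch to LEFT JOIN to retain unmatched parent rows

Corrected query:
SELECT p.name, COUNT(c.id) FROM authors p LEFT JOIN novels c ON c.author_id = p.id GROUP BY p.name

Result:
name   | COUNT(c.id)
-------+------------
Asimov | 0          
Atwood | 1          
Borges | 3          
Orwell | 3          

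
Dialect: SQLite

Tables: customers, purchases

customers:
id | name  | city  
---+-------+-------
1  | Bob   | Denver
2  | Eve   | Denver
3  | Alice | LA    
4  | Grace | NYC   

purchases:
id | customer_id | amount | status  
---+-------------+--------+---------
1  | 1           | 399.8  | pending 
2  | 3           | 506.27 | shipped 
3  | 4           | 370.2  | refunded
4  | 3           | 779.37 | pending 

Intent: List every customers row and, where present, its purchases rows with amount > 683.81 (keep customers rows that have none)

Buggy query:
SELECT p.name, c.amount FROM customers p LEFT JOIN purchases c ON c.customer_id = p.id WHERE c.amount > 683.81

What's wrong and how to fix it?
Bug: Filtering c.amount in WHERE discards the NULL rows produced by LEFT JOIN, turning it into an inner join

Fix: Put 'c.amount > 683.81' in the JOIN's ON clause instead of WHERE

Corrected query:
SELECT p.name, c.amount FROM customers p LEFT JOIN purchases c ON c.customer_id = p.id AND c.amount > 683.81

Result:
name  | amount
------+-------
Bob   | NULL  
Eve   | NULL  
Alice | 779.37
Grace | NULL  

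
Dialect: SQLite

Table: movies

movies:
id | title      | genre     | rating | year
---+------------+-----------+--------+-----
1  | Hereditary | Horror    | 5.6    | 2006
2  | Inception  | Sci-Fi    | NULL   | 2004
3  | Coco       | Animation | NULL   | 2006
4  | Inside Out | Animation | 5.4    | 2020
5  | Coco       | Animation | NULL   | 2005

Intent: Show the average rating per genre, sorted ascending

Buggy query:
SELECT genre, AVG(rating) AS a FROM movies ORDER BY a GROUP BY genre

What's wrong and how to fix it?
Bug: ORDER BY appears before GROUP BY; SQL clause order requires GROUP BY first

Fix: Reorder: SELECT … FROM … GROUP BY … ORDER BY …

Corrected query:
SELECT genre, AVG(rating) AS a FROM movies GROUP BY genre ORDER BY a

Result:
genre     | a   
----------+-----
Sci-Fi    | NULL
Animation | 5.4 
Horror    | 5.6 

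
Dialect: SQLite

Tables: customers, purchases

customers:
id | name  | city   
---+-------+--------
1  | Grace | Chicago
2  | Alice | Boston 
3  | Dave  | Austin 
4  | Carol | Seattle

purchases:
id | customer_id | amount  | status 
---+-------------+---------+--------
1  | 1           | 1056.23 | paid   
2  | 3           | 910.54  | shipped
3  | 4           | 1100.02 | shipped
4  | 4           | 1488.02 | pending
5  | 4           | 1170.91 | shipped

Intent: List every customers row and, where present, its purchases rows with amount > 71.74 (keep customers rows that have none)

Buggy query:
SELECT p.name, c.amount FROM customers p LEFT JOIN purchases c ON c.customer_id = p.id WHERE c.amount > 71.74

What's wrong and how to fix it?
Bug: A WHERE condition on the right-hand table after LEFT JOIN drops unmatched parents

Fix: Put 'c.amount > 71.74' in the JOIN's ON clause instead of WHERE

Corrected query:
SELECT p.name, c.amount FROM customers p LEFT JOIN purchases c ON c.customer_id = p.id AND c.amount > 71.74

Result:
name  | amount 
------+--------
Grace | 1056.23
Alice | NULL   
Dave  | 910.54 
Carol | 1100.02
Carol | 1170.91
Carol | 1488.02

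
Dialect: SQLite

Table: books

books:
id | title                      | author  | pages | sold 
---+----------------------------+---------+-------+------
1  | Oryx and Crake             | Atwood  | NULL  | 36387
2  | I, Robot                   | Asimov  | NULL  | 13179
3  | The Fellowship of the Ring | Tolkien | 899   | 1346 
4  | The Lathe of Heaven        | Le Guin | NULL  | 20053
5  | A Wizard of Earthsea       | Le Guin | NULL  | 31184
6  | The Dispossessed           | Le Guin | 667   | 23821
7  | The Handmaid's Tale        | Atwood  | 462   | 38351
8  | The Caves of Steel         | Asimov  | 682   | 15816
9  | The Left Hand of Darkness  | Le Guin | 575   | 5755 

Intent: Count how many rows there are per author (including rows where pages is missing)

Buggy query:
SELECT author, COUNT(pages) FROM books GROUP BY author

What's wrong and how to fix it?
Bug: COUNT(pages) skips NULLs, so groups with missing pages are undercounted

Fix: Use COUNT(*) to count all rows regardless of NULL

Corrected query:
SELECT author, COUNT(*) FROM books GROUP BY author

Result:
author  | COUNT(*)
--------+---------
Asimov  | 2       
Atwood  | 2       
Le Guin | 4       
Tolkien | 1       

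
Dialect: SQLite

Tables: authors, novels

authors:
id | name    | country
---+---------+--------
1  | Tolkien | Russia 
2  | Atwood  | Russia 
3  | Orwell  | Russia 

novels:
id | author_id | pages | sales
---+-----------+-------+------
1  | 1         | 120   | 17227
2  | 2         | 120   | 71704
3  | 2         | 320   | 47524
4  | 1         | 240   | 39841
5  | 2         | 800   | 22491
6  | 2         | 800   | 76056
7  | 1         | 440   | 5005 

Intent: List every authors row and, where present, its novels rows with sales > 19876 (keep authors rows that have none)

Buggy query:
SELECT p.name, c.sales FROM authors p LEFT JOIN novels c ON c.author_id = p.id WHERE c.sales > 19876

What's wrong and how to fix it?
Bug: Filtering c.sales in WHERE discards the NULL rows produced by LEFT JOIN, turning it into an inner join

Fix: Put 'c.sales > 19876' in the JOIN's ON clause instead of WHERE

Corrected query:
SELECT p.name, c.sales FROM authors p LEFT JOIN novels c ON c.author_id = p.id AND c.sales > 19876

Result:
name    | sales
--------+------
Tolkien | 39841
Atwood  | 22491
Atwood  | 47524
Atwood  | 71704
Atwood  | 76056
Orwell  | NULL 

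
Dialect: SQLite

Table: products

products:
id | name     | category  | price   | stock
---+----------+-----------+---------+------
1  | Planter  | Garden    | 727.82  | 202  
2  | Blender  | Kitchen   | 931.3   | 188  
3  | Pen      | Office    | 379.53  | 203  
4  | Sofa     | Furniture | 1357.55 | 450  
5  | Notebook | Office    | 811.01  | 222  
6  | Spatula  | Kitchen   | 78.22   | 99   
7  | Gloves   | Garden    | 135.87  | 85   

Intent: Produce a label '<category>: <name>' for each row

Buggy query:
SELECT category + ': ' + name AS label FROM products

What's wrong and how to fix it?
Bug: '+' is numeric addition; on text columns SQLite converts them to 0 instead of concatenating

Fix: Replace + with || to concatenate text

Corrected query:
SELECT category || ': ' || name AS label FROM products

Result:
label           
----------------
Garden: Planter 
Kitchen: Blender
Office: Pen     
Furniture: Sofa 
Office: Notebook
Kitchen: Spatula
Garden: Gloves  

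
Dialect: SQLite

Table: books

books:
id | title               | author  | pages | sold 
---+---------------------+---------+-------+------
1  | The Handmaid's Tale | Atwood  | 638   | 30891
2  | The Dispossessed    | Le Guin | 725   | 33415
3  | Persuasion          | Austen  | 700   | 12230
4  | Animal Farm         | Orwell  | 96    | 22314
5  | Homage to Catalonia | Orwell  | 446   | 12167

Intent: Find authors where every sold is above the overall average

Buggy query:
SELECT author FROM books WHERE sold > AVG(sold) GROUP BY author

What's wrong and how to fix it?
Bug: WHERE evaluates per row before aggregation, so AVG() is unavailable

Fix: Use a subquery for AVG and a HAVING MIN(...) filter so the condition holds for every row in the group

Corrected query:
SELECT author FROM books GROUP BY author HAVING MIN(sold) > (SELECT AVG(sold) FROM books)

Result:
author 
-------
Atwood 
Le Guin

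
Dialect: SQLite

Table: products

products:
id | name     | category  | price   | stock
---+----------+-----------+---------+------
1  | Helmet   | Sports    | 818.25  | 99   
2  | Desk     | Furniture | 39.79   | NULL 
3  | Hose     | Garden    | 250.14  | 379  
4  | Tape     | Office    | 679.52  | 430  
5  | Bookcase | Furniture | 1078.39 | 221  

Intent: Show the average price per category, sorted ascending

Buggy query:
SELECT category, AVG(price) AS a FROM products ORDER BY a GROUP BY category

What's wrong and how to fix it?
Bug: ORDER BY appears before GROUP BY; SQL clause order requires GROUP BY first

Fix: Reorder: SELECT … FROM … GROUP BY … ORDER BY …

Corrected query:
SELECT category, AVG(price) AS a FROM products GROUP BY category ORDER BY a

Result:
category  | a     
----------+-------
Garden    | 250.14
Furniture | 559.09
Office    | 679.52
Sports    | 818.25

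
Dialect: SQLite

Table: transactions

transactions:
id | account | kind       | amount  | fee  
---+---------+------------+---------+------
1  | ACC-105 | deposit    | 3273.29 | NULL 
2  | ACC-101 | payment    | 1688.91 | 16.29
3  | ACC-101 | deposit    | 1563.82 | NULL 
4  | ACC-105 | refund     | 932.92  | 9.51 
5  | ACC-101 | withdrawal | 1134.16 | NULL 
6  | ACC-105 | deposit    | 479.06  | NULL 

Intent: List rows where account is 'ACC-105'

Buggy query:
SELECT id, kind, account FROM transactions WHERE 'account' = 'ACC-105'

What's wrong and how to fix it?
Bug: Single quotes denote string literals in SQL; the column name is being compared as a constant string

Fix: Reference the column as account without single quotes

Corrected query:
SELECT id, kind, account FROM transactions WHERE account = 'ACC-105'

Result:
id | kind    | account
---+---------+--------
1  | deposit | ACC-105
4  | refund  | ACC-105
6  | deposit | ACC-105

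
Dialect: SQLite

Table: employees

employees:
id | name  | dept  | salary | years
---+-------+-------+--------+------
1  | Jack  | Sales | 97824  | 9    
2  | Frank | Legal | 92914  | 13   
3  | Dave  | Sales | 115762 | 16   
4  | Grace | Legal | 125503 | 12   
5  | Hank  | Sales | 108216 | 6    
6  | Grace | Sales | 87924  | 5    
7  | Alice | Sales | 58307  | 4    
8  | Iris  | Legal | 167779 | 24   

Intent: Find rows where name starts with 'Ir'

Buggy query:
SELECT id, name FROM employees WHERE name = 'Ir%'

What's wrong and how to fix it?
Bug: '=' compares the literal string including the % character; pattern matching needs LIKE

Fix: Use LIKE for wildcard pattern matching

Corrected query:
SELECT id, name FROM employees WHERE name LIKE 'Ir%'

Result:
id | name
---+-----
8  | Iris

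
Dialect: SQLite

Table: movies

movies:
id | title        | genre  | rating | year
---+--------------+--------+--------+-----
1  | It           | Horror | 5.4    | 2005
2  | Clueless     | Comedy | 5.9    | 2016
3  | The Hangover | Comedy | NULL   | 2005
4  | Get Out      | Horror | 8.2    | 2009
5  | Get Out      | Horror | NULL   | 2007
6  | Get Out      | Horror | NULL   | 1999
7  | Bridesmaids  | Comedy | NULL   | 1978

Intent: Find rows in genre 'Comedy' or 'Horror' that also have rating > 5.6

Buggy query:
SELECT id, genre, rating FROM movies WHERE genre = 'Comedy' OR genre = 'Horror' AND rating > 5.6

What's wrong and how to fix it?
Bug: Without parentheses, AND is evaluated before OR, so the rating filter only applies to the 'Horror' branch

Fix: Group the OR with parentheses (or use IN), then AND the threshold

Corrected query:
SELECT id, genre, rating FROM movies WHERE (genre = 'Comedy' OR genre = 'Horror') AND rating > 5.6

Result:
id | genre  | rating
---+--------+-------
2  | Comedy | 5.9   
4  | Horror | 8.2   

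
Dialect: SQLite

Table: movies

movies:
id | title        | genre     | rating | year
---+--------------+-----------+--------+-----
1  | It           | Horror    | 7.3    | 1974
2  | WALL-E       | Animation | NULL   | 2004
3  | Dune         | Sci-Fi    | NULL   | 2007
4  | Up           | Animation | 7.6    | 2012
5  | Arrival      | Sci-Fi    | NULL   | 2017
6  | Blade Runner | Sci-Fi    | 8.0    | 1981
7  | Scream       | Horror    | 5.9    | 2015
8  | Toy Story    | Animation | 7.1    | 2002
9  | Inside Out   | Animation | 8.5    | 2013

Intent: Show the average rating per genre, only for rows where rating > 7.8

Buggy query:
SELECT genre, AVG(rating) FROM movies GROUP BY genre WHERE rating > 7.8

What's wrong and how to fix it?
Bug: WHERE cannot follow GROUP BY

Fix: Move the WHERE clause before GROUP BY

Corrected query:
SELECT genre, AVG(rating) FROM movies WHERE rating > 7.8 GROUP BY genre

Result:
genre     | AVG(rating)
----------+------------
Animation | 8.5        
Sci-Fi    | 8          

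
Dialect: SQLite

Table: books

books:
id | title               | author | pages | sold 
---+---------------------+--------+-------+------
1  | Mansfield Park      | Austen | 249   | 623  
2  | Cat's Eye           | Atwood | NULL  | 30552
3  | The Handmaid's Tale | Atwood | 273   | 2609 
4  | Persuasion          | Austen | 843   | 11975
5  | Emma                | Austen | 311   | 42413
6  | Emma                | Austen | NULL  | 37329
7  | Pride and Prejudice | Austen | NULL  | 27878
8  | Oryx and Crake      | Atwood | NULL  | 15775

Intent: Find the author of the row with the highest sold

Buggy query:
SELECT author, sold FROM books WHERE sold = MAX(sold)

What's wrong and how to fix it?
Bug: WHERE is evaluated per row; an aggregate over the whole table isn't defined there

Fix: Wrap MAX in a scalar subquery so WHERE compares against a single value

Corrected query:
SELECT author, sold FROM books WHERE sold = (SELECT MAX(sold) FROM books)

Result:
author | sold 
-------+------
Austen | 42413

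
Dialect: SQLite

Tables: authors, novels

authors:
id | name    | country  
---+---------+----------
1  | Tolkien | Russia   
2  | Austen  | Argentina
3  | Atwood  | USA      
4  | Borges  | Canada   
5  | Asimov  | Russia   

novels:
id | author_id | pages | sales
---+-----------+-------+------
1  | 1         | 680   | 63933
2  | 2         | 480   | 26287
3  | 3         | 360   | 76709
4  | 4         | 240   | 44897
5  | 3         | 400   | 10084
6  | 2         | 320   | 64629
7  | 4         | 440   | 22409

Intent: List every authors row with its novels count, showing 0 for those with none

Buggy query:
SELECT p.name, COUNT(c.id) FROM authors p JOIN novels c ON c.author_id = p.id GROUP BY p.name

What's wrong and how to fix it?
Bug: INNER JOIN drops authors rows that have no matching novels rows

Fix: Use LEFT JOIN so parents without children still appear (COUNT(c.id) gives 0)

Corrected query:
SELECT p.name, COUNT(c.id) FROM authors p LEFT JOIN novels c ON c.author_id = p.id GROUP BY p.name

Result:
name    | COUNT(c.id)
--------+------------
Asimov  | 0          
Atwood  | 2          
Austen  | 2          
Borges  | 2          
Tolkien | 1          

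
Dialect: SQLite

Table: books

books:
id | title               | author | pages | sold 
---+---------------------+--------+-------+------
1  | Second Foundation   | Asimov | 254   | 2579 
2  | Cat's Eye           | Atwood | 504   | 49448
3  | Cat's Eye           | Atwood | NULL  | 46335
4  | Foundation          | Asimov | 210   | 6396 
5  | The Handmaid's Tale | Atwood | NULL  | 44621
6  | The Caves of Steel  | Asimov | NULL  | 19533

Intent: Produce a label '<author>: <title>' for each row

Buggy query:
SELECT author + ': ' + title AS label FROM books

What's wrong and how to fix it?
Bug: SQLite uses || for string concatenation; + coerces text to numbers (yielding 0)

Fix: Replace + with || to concatenate text

Corrected query:
SELECT author || ': ' || title AS label FROM books

Result:
label                      
---------------------------
Asimov: Second Foundation  
Atwood: Cat's Eye          
Atwood: Cat's Eye          
Asimov: Foundation         
Atwood: The Handmaid's Tale
Asimov: The Caves of Steel 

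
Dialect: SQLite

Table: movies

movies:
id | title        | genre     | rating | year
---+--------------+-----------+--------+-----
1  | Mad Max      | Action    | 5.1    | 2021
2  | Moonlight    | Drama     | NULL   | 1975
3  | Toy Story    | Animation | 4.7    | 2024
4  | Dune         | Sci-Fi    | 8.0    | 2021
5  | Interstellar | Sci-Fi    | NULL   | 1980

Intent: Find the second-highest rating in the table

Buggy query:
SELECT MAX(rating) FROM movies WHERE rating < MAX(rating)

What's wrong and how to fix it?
Bug: MAX(rating) on the right of the comparison is an aggregate-in-WHERE error

Fix: Put the inner MAX in a scalar subquery

Corrected query:
SELECT MAX(rating) FROM movies WHERE rating < (SELECT MAX(rating) FROM movies)

Result:
MAX(rating)
-----------
5.1        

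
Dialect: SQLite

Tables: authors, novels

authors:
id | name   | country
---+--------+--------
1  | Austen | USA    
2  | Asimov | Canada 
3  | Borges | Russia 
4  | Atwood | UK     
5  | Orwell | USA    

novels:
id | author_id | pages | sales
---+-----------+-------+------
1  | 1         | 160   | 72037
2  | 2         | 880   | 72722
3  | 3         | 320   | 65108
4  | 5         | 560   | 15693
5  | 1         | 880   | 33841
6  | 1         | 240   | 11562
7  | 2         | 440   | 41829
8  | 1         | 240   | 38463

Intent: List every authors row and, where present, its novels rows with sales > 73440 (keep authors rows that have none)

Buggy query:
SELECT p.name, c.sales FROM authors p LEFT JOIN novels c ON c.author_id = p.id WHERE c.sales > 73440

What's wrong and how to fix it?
Bug: Filtering c.sales in WHERE discards the NULL rows produced by LEFT JOIN, turning it into an inner join

Fix: Move the right-table condition into the ON clause so unmatched parents are kept

Corrected query:
SELECT p.name, c.sales FROM authors p LEFT JOIN novels c ON c.author_id = p.id AND c.sales > 73440

Result:
name   | sales
-------+------
Austen | NULL 
Asimov | NULL 
Borges | NULL 
Atwood | NULL 
Orwell | NULL 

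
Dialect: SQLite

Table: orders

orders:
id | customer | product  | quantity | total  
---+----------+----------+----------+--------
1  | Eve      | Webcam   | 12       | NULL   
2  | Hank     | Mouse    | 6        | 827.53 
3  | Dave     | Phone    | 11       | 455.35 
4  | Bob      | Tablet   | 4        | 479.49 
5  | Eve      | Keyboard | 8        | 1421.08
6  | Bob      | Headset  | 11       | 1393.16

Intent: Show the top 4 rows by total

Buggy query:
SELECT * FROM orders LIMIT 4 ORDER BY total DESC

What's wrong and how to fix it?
Bug: LIMIT must come after ORDER BY

Fix: Sort with ORDER BY, then apply LIMIT

Corrected query:
SELECT * FROM orders ORDER BY total DESC LIMIT 4

Result:
id | customer | product  | quantity | total  
---+----------+----------+----------+--------
5  | Eve      | Keyboard | 8        | 1421.08
6  | Bob      | Headset  | 11       | 1393.16
2  | Hank     | Mouse    | 6        | 827.53 
4  | Bob      | Tablet   | 4        | 479.49 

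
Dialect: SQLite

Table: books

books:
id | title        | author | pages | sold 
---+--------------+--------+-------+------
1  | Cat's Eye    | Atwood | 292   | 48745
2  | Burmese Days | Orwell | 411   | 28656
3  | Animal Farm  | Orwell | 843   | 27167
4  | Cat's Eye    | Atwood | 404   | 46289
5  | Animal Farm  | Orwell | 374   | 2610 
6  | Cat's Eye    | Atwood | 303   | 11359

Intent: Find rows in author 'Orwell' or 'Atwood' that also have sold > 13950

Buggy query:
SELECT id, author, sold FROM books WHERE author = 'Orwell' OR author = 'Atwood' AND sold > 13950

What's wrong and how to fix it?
Bug: AND binds tighter than OR, so this parses as author = 'Orwell' OR (author = 'Atwood' AND sold > 13950)

Fix: Group the OR with parentheses (or use IN), then AND the threshold

Corrected query:
SELECT id, author, sold FROM books WHERE (author = 'Orwell' OR author = 'Atwood') AND sold > 13950

Result:
id | author | sold 
---+--------+------
1  | Atwood | 48745
2  | Orwell | 28656
3  | Orwell | 27167
4  | Atwood | 46289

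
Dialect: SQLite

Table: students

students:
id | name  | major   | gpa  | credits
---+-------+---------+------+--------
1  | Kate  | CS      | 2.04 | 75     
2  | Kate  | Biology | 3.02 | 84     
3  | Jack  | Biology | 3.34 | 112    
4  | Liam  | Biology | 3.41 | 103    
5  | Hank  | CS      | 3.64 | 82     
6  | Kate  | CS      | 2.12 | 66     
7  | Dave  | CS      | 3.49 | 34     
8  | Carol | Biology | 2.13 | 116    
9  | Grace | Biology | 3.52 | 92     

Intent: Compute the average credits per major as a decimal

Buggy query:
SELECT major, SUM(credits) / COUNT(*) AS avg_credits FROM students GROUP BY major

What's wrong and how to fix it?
Bug: Both operands are integers, so '/' performs integer division and truncates

Fix: Multiply by 1.0 (or CAST to REAL) to force floating-point division

Corrected query:
SELECT major, SUM(credits) * 1.0 / COUNT(*) AS avg_credits FROM students GROUP BY major

Result:
major   | avg_credits
--------+------------
Biology | 101.4      
CS      | 64.25      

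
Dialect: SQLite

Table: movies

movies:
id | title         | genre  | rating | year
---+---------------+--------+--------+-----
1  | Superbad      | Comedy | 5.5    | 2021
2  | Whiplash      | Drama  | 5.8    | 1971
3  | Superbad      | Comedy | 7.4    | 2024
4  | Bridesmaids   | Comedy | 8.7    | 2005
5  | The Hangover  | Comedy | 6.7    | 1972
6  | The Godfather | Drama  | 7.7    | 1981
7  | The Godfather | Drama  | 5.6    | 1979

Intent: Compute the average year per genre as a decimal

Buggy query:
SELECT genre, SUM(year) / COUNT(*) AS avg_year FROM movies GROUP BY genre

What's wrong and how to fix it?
Bug: Both operands are integers, so '/' performs integer division and truncates

Fix: Cast one side to REAL so the division keeps the fractional part

Corrected query:
SELECT genre, SUM(year) * 1.0 / COUNT(*) AS avg_year FROM movies GROUP BY genre

Result:
genre  | avg_year
-------+---------
Comedy | 2005.5  
Drama  | 1977    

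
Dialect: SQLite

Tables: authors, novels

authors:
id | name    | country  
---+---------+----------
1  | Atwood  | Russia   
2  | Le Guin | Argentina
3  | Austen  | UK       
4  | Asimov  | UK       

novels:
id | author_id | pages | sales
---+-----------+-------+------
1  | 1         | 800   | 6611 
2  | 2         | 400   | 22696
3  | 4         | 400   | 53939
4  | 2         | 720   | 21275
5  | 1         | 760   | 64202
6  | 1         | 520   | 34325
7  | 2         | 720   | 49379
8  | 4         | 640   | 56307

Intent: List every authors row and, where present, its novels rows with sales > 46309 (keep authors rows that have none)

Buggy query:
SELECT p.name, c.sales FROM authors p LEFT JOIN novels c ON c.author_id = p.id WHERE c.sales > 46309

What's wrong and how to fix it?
Bug: Filtering c.sales in WHERE discards the NULL rows produced by LEFT JOIN, turning it into an inner join

Fix: Put 'c.sales > 46309' in the JOIN's ON clause instead of WHERE

Corrected query:
SELECT p.name, c.sales FROM authors p LEFT JOIN novels c ON c.author_id = p.id AND c.sales > 46309

Result:
name    | sales
--------+------
Atwood  | 64202
Le Guin | 49379
Austen  | NULL 
Asimov  | 53939
Asimov  | 56307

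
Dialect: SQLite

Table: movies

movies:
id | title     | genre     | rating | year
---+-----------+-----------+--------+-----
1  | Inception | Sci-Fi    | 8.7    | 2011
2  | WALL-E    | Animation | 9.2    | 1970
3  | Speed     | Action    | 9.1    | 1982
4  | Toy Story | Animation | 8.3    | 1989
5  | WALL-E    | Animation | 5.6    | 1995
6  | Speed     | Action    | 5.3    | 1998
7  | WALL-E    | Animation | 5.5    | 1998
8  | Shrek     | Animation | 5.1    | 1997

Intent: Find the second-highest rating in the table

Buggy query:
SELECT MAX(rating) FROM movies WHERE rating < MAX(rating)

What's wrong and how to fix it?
Bug: The inner MAX is an aggregate inside WHERE, which is not allowed

Fix: Compute the overall MAX in a subquery, then take MAX of rows below it

Corrected query:
SELECT MAX(rating) FROM movies WHERE rating < (SELECT MAX(rating) FROM movies)

Result:
MAX(rating)
-----------
9.1        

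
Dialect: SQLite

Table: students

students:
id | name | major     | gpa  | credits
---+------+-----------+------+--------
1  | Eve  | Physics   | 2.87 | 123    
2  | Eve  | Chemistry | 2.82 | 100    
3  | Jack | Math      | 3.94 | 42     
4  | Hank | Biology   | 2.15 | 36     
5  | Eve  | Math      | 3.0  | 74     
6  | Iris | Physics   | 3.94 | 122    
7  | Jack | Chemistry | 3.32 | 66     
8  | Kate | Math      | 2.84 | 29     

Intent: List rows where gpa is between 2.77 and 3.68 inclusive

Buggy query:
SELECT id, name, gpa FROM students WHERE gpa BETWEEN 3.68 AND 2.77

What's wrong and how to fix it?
Bug: BETWEEN expects the lower bound first; with 3.68 AND 2.77 the range is empty

Fix: Swap the bounds so the smaller value comes first

Corrected query:
SELECT id, name, gpa FROM students WHERE gpa BETWEEN 2.77 AND 3.68

Result:
id | name | gpa 
---+------+-----
1  | Eve  | 2.87
2  | Eve  | 2.82
5  | Eve  | 3   
7  | Jack | 3.32
8  | Kate | 2.84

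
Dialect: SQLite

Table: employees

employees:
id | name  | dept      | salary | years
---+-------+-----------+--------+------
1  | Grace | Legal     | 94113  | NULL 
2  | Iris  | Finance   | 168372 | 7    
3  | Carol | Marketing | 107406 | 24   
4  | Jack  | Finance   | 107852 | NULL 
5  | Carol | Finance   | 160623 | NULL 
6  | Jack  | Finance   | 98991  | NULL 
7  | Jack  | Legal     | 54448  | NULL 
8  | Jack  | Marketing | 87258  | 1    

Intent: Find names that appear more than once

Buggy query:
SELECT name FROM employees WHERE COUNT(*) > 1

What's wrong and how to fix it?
Bug: COUNT(*) is an aggregate and cannot be used in WHERE

Fix: Group first, then use HAVING for the count condition

Corrected query:
SELECT name FROM employees GROUP BY name HAVING COUNT(*) > 1

Result:
name 
-----
Carol
Jack 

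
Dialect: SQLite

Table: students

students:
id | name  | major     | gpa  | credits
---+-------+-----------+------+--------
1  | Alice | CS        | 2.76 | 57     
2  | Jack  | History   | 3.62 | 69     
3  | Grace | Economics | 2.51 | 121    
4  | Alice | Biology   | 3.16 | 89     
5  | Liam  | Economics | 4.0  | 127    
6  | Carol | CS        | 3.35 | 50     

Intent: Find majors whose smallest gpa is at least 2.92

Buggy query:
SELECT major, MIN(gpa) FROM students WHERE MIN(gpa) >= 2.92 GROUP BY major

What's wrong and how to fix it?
Bug: Aggregates like MIN are computed per group after WHERE runs

Fix: Use HAVING for the per-group MIN condition

Corrected query:
SELECT major, MIN(gpa) FROM students GROUP BY major HAVING MIN(gpa) >= 2.92

Result:
major   | MIN(gpa)
--------+---------
Biology | 3.16    
History | 3.62    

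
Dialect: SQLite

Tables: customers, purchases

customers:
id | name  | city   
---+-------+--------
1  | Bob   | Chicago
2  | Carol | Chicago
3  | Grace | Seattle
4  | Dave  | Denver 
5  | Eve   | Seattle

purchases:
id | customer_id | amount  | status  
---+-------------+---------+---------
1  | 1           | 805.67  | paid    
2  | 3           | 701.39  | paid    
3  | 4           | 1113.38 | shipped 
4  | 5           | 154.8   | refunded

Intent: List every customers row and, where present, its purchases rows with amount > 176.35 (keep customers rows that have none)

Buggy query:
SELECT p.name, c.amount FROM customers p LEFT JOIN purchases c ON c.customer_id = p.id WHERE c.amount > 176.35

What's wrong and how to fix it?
Bug: Filtering c.amount in WHERE discards the NULL rows produced by LEFT JOIN, turning it into an inner join

Fix: Move the right-table condition into the ON clause so unmatched parents are kept

Corrected query:
SELECT p.name, c.amount FROM customers p LEFT JOIN purchases c ON c.customer_id = p.id AND c.amount > 176.35

Result:
name  | amount 
------+--------
Bob   | 805.67 
Carol | NULL   
Grace | 701.39 
Dave  | 1113.38
Eve   | NULL   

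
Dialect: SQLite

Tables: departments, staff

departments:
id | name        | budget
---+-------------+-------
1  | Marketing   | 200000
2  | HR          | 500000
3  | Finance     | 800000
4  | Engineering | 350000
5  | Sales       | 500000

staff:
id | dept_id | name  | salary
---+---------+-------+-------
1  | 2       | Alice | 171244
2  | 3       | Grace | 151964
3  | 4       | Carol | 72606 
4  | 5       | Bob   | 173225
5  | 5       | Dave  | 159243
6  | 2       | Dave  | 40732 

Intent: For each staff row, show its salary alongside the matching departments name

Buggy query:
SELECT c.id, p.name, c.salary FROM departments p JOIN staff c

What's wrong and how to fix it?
Bug: Missing join condition: each staff row is matched to all departments rows instead of just its own

Fix: Specify the join condition linking the foreign key to the parent id

Corrected query:
SELECT c.id, p.name, c.salary FROM departments p JOIN staff c ON c.dept_id = p.id

Result:
id | name        | salary
---+-------------+-------
1  | HR          | 171244
2  | Finance     | 151964
3  | Engineering | 72606 
4  | Sales       | 173225
5  | Sales       | 159243
6  | HR          | 40732 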